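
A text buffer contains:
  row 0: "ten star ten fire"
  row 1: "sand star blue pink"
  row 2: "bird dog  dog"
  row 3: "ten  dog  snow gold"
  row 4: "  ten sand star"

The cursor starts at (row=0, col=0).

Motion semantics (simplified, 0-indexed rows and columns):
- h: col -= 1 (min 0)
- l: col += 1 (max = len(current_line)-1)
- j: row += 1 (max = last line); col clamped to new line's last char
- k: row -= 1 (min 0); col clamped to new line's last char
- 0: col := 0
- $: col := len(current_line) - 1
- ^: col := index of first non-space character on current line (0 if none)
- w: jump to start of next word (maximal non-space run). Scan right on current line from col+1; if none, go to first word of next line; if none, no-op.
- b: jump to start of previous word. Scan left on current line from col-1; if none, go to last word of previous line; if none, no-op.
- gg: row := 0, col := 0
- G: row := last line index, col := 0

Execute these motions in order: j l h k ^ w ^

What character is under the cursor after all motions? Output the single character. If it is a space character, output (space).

After 1 (j): row=1 col=0 char='s'
After 2 (l): row=1 col=1 char='a'
After 3 (h): row=1 col=0 char='s'
After 4 (k): row=0 col=0 char='t'
After 5 (^): row=0 col=0 char='t'
After 6 (w): row=0 col=4 char='s'
After 7 (^): row=0 col=0 char='t'

Answer: t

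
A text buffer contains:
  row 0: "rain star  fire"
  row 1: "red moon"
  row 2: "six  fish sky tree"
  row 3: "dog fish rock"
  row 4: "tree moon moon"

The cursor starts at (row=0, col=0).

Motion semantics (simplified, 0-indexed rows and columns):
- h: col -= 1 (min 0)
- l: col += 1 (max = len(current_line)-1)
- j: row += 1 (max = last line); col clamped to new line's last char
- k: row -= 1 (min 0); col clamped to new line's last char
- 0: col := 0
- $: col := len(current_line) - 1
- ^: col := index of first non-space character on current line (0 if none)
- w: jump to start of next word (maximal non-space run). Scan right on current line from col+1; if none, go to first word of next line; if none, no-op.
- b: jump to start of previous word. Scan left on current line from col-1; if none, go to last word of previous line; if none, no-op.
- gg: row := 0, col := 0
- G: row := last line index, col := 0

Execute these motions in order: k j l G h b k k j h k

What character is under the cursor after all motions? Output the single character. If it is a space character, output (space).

Answer: o

Derivation:
After 1 (k): row=0 col=0 char='r'
After 2 (j): row=1 col=0 char='r'
After 3 (l): row=1 col=1 char='e'
After 4 (G): row=4 col=0 char='t'
After 5 (h): row=4 col=0 char='t'
After 6 (b): row=3 col=9 char='r'
After 7 (k): row=2 col=9 char='_'
After 8 (k): row=1 col=7 char='n'
After 9 (j): row=2 col=7 char='s'
After 10 (h): row=2 col=6 char='i'
After 11 (k): row=1 col=6 char='o'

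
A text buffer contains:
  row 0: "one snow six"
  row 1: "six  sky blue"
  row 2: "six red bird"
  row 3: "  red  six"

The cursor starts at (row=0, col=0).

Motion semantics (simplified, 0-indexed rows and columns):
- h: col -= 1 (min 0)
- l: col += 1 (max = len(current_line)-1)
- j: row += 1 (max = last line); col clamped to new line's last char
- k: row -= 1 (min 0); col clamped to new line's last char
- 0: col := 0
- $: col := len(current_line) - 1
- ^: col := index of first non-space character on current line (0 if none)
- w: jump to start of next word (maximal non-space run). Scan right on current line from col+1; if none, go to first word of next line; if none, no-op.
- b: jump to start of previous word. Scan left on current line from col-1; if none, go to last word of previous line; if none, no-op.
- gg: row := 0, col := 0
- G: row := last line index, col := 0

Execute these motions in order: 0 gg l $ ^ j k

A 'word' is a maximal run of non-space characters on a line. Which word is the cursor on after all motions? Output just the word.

After 1 (0): row=0 col=0 char='o'
After 2 (gg): row=0 col=0 char='o'
After 3 (l): row=0 col=1 char='n'
After 4 ($): row=0 col=11 char='x'
After 5 (^): row=0 col=0 char='o'
After 6 (j): row=1 col=0 char='s'
After 7 (k): row=0 col=0 char='o'

Answer: one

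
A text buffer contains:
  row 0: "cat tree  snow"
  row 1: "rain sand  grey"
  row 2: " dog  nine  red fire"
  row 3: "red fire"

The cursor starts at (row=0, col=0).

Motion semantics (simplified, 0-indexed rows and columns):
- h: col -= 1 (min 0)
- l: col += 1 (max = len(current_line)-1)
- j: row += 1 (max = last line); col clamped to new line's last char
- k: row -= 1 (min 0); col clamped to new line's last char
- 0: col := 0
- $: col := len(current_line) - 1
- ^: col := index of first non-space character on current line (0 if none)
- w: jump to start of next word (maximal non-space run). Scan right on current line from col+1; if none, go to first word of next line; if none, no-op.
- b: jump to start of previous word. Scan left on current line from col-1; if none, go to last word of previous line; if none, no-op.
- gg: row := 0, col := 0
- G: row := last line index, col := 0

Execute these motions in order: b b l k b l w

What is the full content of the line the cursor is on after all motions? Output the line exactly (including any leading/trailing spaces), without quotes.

After 1 (b): row=0 col=0 char='c'
After 2 (b): row=0 col=0 char='c'
After 3 (l): row=0 col=1 char='a'
After 4 (k): row=0 col=1 char='a'
After 5 (b): row=0 col=0 char='c'
After 6 (l): row=0 col=1 char='a'
After 7 (w): row=0 col=4 char='t'

Answer: cat tree  snow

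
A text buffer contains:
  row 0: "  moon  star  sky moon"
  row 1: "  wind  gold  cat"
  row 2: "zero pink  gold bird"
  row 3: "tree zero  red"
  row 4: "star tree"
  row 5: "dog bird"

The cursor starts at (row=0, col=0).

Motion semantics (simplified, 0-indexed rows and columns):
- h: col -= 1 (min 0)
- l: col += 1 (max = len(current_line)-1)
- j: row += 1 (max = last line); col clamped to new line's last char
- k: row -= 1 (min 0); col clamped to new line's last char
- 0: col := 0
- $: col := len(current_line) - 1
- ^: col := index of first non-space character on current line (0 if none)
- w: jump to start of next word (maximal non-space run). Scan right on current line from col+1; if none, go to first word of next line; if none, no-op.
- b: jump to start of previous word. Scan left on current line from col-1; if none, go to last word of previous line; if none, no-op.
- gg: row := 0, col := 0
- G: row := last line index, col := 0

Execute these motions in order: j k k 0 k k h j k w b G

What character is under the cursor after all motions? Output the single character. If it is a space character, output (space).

Answer: d

Derivation:
After 1 (j): row=1 col=0 char='_'
After 2 (k): row=0 col=0 char='_'
After 3 (k): row=0 col=0 char='_'
After 4 (0): row=0 col=0 char='_'
After 5 (k): row=0 col=0 char='_'
After 6 (k): row=0 col=0 char='_'
After 7 (h): row=0 col=0 char='_'
After 8 (j): row=1 col=0 char='_'
After 9 (k): row=0 col=0 char='_'
After 10 (w): row=0 col=2 char='m'
After 11 (b): row=0 col=2 char='m'
After 12 (G): row=5 col=0 char='d'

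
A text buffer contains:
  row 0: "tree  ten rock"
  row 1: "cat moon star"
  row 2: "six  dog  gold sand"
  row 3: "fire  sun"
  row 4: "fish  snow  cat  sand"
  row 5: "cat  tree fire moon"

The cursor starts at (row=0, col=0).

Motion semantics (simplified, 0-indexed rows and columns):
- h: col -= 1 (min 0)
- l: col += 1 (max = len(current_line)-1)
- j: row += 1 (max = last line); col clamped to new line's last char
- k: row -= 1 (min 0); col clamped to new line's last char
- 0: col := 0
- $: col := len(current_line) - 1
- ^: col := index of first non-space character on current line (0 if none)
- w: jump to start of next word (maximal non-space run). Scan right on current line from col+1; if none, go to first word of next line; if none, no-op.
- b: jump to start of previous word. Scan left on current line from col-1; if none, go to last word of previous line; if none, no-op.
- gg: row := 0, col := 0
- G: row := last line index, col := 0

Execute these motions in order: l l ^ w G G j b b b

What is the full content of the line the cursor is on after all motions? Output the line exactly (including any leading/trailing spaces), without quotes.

Answer: fish  snow  cat  sand

Derivation:
After 1 (l): row=0 col=1 char='r'
After 2 (l): row=0 col=2 char='e'
After 3 (^): row=0 col=0 char='t'
After 4 (w): row=0 col=6 char='t'
After 5 (G): row=5 col=0 char='c'
After 6 (G): row=5 col=0 char='c'
After 7 (j): row=5 col=0 char='c'
After 8 (b): row=4 col=17 char='s'
After 9 (b): row=4 col=12 char='c'
After 10 (b): row=4 col=6 char='s'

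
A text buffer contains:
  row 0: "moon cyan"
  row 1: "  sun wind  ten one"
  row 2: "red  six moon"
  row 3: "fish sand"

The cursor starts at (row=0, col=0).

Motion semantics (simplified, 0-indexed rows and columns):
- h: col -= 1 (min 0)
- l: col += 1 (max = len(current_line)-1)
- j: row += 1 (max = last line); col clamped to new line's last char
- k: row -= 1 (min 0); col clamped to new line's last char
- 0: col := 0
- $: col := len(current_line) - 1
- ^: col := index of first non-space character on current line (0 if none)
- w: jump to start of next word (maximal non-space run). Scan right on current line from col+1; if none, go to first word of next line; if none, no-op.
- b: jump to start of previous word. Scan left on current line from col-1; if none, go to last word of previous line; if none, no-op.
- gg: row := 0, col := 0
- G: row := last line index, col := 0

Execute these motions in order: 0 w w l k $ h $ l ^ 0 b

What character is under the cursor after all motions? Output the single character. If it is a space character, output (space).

After 1 (0): row=0 col=0 char='m'
After 2 (w): row=0 col=5 char='c'
After 3 (w): row=1 col=2 char='s'
After 4 (l): row=1 col=3 char='u'
After 5 (k): row=0 col=3 char='n'
After 6 ($): row=0 col=8 char='n'
After 7 (h): row=0 col=7 char='a'
After 8 ($): row=0 col=8 char='n'
After 9 (l): row=0 col=8 char='n'
After 10 (^): row=0 col=0 char='m'
After 11 (0): row=0 col=0 char='m'
After 12 (b): row=0 col=0 char='m'

Answer: m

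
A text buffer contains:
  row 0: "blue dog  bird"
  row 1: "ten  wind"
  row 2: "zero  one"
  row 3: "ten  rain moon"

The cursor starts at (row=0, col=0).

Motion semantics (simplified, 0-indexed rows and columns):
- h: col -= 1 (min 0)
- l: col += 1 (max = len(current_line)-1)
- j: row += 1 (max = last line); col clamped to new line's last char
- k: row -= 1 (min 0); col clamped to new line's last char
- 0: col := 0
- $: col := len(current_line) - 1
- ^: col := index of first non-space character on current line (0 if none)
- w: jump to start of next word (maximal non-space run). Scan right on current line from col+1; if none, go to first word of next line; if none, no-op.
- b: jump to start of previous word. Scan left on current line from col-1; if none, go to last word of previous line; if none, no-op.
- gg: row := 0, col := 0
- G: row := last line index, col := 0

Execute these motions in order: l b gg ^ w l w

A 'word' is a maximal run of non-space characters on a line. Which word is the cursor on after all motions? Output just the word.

After 1 (l): row=0 col=1 char='l'
After 2 (b): row=0 col=0 char='b'
After 3 (gg): row=0 col=0 char='b'
After 4 (^): row=0 col=0 char='b'
After 5 (w): row=0 col=5 char='d'
After 6 (l): row=0 col=6 char='o'
After 7 (w): row=0 col=10 char='b'

Answer: bird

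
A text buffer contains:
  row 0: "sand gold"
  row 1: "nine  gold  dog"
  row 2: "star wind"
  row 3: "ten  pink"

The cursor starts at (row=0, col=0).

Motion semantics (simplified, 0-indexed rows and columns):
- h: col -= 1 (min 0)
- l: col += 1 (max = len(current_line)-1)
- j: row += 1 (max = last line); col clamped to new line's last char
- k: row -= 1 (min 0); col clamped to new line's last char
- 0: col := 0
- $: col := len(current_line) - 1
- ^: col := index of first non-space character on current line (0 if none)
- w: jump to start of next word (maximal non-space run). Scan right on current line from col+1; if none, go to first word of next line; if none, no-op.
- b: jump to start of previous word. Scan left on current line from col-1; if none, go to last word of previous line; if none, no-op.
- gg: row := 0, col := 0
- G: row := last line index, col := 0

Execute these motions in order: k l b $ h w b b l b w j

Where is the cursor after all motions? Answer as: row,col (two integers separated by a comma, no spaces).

After 1 (k): row=0 col=0 char='s'
After 2 (l): row=0 col=1 char='a'
After 3 (b): row=0 col=0 char='s'
After 4 ($): row=0 col=8 char='d'
After 5 (h): row=0 col=7 char='l'
After 6 (w): row=1 col=0 char='n'
After 7 (b): row=0 col=5 char='g'
After 8 (b): row=0 col=0 char='s'
After 9 (l): row=0 col=1 char='a'
After 10 (b): row=0 col=0 char='s'
After 11 (w): row=0 col=5 char='g'
After 12 (j): row=1 col=5 char='_'

Answer: 1,5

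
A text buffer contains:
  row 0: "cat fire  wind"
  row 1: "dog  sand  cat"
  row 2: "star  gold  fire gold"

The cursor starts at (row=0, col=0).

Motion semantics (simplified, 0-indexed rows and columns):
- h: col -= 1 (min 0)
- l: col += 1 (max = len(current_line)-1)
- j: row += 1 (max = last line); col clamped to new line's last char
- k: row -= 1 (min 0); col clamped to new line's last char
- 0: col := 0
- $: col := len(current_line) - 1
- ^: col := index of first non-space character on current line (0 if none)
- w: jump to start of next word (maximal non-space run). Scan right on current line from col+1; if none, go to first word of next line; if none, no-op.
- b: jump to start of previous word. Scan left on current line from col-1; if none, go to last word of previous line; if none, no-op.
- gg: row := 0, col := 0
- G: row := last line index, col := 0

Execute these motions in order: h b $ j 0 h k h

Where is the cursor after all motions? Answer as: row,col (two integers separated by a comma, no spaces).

After 1 (h): row=0 col=0 char='c'
After 2 (b): row=0 col=0 char='c'
After 3 ($): row=0 col=13 char='d'
After 4 (j): row=1 col=13 char='t'
After 5 (0): row=1 col=0 char='d'
After 6 (h): row=1 col=0 char='d'
After 7 (k): row=0 col=0 char='c'
After 8 (h): row=0 col=0 char='c'

Answer: 0,0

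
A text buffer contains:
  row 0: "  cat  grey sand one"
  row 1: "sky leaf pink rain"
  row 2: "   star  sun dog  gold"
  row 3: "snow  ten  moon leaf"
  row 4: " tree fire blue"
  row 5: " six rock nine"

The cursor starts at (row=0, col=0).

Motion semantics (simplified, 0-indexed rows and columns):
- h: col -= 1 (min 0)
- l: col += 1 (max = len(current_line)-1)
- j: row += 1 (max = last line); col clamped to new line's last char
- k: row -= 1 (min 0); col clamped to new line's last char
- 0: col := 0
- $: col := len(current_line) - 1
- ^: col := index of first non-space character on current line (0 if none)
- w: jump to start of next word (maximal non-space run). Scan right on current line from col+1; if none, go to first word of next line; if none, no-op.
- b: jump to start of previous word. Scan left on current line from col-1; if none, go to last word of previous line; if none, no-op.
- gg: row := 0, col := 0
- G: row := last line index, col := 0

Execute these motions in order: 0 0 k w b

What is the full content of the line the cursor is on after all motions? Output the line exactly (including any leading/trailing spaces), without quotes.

After 1 (0): row=0 col=0 char='_'
After 2 (0): row=0 col=0 char='_'
After 3 (k): row=0 col=0 char='_'
After 4 (w): row=0 col=2 char='c'
After 5 (b): row=0 col=2 char='c'

Answer:   cat  grey sand one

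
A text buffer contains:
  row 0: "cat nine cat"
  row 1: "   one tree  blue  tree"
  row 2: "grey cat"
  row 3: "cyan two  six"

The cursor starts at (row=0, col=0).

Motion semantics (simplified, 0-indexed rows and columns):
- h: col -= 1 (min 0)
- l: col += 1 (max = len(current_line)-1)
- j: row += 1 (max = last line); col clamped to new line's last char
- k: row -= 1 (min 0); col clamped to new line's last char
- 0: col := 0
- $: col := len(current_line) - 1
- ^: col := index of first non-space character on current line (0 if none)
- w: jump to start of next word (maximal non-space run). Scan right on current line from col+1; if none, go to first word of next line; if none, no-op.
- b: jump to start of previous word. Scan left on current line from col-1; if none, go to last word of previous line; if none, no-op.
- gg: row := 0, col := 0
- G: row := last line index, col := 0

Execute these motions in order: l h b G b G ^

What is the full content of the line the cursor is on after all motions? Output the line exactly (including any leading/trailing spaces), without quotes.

Answer: cyan two  six

Derivation:
After 1 (l): row=0 col=1 char='a'
After 2 (h): row=0 col=0 char='c'
After 3 (b): row=0 col=0 char='c'
After 4 (G): row=3 col=0 char='c'
After 5 (b): row=2 col=5 char='c'
After 6 (G): row=3 col=0 char='c'
After 7 (^): row=3 col=0 char='c'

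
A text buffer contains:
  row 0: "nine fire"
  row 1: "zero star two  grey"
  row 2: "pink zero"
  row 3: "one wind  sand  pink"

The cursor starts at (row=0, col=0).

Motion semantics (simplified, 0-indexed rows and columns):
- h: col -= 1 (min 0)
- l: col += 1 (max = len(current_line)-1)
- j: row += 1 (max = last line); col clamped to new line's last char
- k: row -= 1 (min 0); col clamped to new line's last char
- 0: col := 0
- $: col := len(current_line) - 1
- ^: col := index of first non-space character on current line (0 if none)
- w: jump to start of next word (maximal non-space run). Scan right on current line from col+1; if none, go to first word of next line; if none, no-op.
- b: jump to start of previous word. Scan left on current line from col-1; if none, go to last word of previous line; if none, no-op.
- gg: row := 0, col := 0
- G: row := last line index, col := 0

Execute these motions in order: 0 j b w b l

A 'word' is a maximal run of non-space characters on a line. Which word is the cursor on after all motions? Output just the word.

After 1 (0): row=0 col=0 char='n'
After 2 (j): row=1 col=0 char='z'
After 3 (b): row=0 col=5 char='f'
After 4 (w): row=1 col=0 char='z'
After 5 (b): row=0 col=5 char='f'
After 6 (l): row=0 col=6 char='i'

Answer: fire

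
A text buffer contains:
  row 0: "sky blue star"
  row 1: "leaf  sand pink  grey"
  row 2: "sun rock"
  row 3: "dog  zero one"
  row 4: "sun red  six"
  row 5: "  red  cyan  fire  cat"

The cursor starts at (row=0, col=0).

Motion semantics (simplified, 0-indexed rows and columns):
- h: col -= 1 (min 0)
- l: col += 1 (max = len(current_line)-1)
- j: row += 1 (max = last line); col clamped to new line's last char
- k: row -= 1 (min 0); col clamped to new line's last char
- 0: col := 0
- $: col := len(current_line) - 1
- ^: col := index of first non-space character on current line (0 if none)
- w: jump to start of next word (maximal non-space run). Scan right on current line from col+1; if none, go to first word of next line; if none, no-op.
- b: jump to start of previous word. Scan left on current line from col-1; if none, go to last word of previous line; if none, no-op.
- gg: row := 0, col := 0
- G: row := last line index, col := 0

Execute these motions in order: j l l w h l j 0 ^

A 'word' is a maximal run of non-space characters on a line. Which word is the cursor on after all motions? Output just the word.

Answer: sun

Derivation:
After 1 (j): row=1 col=0 char='l'
After 2 (l): row=1 col=1 char='e'
After 3 (l): row=1 col=2 char='a'
After 4 (w): row=1 col=6 char='s'
After 5 (h): row=1 col=5 char='_'
After 6 (l): row=1 col=6 char='s'
After 7 (j): row=2 col=6 char='c'
After 8 (0): row=2 col=0 char='s'
After 9 (^): row=2 col=0 char='s'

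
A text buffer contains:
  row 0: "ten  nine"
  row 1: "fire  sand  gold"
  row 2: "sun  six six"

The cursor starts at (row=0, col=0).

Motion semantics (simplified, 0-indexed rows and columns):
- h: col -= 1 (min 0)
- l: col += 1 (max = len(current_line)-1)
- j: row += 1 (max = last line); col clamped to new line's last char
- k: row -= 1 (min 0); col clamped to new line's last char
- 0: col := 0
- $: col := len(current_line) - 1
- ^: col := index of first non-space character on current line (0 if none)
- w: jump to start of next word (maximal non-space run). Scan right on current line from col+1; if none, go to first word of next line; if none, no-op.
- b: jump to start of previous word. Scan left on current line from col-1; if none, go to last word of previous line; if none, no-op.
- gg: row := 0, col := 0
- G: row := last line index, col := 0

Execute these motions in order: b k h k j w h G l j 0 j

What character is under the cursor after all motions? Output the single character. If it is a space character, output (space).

After 1 (b): row=0 col=0 char='t'
After 2 (k): row=0 col=0 char='t'
After 3 (h): row=0 col=0 char='t'
After 4 (k): row=0 col=0 char='t'
After 5 (j): row=1 col=0 char='f'
After 6 (w): row=1 col=6 char='s'
After 7 (h): row=1 col=5 char='_'
After 8 (G): row=2 col=0 char='s'
After 9 (l): row=2 col=1 char='u'
After 10 (j): row=2 col=1 char='u'
After 11 (0): row=2 col=0 char='s'
After 12 (j): row=2 col=0 char='s'

Answer: s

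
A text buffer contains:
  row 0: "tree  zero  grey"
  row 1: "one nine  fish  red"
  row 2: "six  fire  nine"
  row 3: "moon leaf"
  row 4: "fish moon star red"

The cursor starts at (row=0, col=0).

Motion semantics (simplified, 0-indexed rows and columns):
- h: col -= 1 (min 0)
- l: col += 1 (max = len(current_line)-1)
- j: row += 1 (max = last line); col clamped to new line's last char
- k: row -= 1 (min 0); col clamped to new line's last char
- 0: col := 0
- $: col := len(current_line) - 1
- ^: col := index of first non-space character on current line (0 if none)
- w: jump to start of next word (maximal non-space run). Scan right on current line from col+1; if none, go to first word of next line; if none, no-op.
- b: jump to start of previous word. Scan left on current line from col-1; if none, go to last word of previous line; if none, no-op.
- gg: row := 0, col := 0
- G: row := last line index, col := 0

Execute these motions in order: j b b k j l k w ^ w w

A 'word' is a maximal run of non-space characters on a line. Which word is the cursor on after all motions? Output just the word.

After 1 (j): row=1 col=0 char='o'
After 2 (b): row=0 col=12 char='g'
After 3 (b): row=0 col=6 char='z'
After 4 (k): row=0 col=6 char='z'
After 5 (j): row=1 col=6 char='n'
After 6 (l): row=1 col=7 char='e'
After 7 (k): row=0 col=7 char='e'
After 8 (w): row=0 col=12 char='g'
After 9 (^): row=0 col=0 char='t'
After 10 (w): row=0 col=6 char='z'
After 11 (w): row=0 col=12 char='g'

Answer: grey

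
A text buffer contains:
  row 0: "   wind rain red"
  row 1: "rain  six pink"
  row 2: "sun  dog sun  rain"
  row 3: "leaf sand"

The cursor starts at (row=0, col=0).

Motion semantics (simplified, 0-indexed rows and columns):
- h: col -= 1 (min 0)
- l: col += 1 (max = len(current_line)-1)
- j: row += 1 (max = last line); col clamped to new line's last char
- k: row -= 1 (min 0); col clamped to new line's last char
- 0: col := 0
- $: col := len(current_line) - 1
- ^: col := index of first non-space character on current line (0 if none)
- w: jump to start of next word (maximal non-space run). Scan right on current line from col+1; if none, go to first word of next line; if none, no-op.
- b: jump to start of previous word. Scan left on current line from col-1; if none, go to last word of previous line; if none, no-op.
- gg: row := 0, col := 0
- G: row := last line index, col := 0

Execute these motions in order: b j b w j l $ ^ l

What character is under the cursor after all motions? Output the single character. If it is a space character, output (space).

Answer: u

Derivation:
After 1 (b): row=0 col=0 char='_'
After 2 (j): row=1 col=0 char='r'
After 3 (b): row=0 col=13 char='r'
After 4 (w): row=1 col=0 char='r'
After 5 (j): row=2 col=0 char='s'
After 6 (l): row=2 col=1 char='u'
After 7 ($): row=2 col=17 char='n'
After 8 (^): row=2 col=0 char='s'
After 9 (l): row=2 col=1 char='u'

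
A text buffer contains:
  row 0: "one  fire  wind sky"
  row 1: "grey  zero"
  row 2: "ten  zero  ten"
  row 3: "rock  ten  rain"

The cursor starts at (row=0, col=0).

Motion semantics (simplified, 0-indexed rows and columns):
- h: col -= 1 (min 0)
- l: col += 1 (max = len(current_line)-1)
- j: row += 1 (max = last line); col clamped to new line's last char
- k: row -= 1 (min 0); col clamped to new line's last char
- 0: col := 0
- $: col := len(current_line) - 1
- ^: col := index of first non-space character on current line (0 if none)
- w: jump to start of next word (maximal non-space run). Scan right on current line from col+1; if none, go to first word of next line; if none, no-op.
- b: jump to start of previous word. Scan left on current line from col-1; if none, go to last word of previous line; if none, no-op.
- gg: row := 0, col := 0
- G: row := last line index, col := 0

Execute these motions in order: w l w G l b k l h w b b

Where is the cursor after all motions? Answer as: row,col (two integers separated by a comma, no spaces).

Answer: 1,6

Derivation:
After 1 (w): row=0 col=5 char='f'
After 2 (l): row=0 col=6 char='i'
After 3 (w): row=0 col=11 char='w'
After 4 (G): row=3 col=0 char='r'
After 5 (l): row=3 col=1 char='o'
After 6 (b): row=3 col=0 char='r'
After 7 (k): row=2 col=0 char='t'
After 8 (l): row=2 col=1 char='e'
After 9 (h): row=2 col=0 char='t'
After 10 (w): row=2 col=5 char='z'
After 11 (b): row=2 col=0 char='t'
After 12 (b): row=1 col=6 char='z'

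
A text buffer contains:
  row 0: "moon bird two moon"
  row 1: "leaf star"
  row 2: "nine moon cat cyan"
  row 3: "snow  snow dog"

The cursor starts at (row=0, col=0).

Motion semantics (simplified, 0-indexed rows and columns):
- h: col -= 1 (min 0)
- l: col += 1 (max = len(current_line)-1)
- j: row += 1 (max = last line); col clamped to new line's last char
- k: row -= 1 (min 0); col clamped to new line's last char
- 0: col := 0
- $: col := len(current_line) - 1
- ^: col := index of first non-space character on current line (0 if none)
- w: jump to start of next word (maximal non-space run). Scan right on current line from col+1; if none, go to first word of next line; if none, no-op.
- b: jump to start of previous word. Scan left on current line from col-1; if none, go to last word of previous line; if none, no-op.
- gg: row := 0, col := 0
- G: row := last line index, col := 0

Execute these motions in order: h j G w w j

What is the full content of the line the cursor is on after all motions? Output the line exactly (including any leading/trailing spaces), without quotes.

Answer: snow  snow dog

Derivation:
After 1 (h): row=0 col=0 char='m'
After 2 (j): row=1 col=0 char='l'
After 3 (G): row=3 col=0 char='s'
After 4 (w): row=3 col=6 char='s'
After 5 (w): row=3 col=11 char='d'
After 6 (j): row=3 col=11 char='d'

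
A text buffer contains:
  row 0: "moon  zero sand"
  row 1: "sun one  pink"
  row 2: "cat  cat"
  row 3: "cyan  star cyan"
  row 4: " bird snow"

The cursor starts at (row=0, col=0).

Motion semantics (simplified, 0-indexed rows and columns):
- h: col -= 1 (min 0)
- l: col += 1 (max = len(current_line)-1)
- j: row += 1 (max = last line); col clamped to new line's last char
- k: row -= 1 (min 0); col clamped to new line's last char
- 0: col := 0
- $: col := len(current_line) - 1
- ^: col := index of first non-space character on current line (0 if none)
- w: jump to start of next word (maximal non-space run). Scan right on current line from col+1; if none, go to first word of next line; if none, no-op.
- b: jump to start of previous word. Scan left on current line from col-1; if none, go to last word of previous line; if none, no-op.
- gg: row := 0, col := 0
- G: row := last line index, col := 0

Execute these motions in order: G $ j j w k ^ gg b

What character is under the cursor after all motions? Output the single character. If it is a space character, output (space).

Answer: m

Derivation:
After 1 (G): row=4 col=0 char='_'
After 2 ($): row=4 col=9 char='w'
After 3 (j): row=4 col=9 char='w'
After 4 (j): row=4 col=9 char='w'
After 5 (w): row=4 col=9 char='w'
After 6 (k): row=3 col=9 char='r'
After 7 (^): row=3 col=0 char='c'
After 8 (gg): row=0 col=0 char='m'
After 9 (b): row=0 col=0 char='m'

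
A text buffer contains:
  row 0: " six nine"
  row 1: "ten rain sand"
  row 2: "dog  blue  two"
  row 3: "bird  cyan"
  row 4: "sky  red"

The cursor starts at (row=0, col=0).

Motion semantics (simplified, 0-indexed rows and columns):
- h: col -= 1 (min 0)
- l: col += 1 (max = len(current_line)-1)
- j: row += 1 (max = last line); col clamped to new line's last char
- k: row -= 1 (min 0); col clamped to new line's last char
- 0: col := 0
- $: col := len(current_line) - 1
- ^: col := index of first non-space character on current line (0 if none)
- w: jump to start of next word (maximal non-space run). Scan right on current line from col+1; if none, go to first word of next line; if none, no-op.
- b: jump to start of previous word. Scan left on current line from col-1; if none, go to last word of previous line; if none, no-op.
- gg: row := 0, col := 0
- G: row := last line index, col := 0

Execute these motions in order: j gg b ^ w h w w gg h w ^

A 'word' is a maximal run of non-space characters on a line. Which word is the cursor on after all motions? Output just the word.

Answer: six

Derivation:
After 1 (j): row=1 col=0 char='t'
After 2 (gg): row=0 col=0 char='_'
After 3 (b): row=0 col=0 char='_'
After 4 (^): row=0 col=1 char='s'
After 5 (w): row=0 col=5 char='n'
After 6 (h): row=0 col=4 char='_'
After 7 (w): row=0 col=5 char='n'
After 8 (w): row=1 col=0 char='t'
After 9 (gg): row=0 col=0 char='_'
After 10 (h): row=0 col=0 char='_'
After 11 (w): row=0 col=1 char='s'
After 12 (^): row=0 col=1 char='s'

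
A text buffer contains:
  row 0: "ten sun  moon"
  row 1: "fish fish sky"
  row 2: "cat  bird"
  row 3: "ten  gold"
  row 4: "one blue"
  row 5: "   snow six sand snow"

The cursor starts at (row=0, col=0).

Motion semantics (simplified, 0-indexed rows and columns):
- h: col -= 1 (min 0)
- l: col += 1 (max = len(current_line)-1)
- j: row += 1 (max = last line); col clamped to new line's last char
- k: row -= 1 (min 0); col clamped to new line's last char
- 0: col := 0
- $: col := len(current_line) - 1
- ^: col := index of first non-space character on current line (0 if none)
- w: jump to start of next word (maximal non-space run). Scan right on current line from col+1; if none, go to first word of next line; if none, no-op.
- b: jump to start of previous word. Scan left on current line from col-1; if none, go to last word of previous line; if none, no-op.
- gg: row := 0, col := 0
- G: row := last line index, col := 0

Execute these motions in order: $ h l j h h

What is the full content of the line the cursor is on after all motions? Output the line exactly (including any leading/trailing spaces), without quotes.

After 1 ($): row=0 col=12 char='n'
After 2 (h): row=0 col=11 char='o'
After 3 (l): row=0 col=12 char='n'
After 4 (j): row=1 col=12 char='y'
After 5 (h): row=1 col=11 char='k'
After 6 (h): row=1 col=10 char='s'

Answer: fish fish sky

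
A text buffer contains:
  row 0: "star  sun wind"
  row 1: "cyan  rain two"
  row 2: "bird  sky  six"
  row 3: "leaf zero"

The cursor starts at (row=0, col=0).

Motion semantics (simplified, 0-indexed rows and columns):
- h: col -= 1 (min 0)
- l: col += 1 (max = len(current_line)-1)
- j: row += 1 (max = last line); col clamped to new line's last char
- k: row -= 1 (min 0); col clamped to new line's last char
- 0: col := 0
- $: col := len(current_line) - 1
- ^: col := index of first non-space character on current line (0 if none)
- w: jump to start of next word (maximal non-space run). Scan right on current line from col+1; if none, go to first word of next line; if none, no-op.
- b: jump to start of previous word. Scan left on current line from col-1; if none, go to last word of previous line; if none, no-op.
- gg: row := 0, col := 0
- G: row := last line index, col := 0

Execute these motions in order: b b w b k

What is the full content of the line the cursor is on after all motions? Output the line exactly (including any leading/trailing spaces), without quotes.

Answer: star  sun wind

Derivation:
After 1 (b): row=0 col=0 char='s'
After 2 (b): row=0 col=0 char='s'
After 3 (w): row=0 col=6 char='s'
After 4 (b): row=0 col=0 char='s'
After 5 (k): row=0 col=0 char='s'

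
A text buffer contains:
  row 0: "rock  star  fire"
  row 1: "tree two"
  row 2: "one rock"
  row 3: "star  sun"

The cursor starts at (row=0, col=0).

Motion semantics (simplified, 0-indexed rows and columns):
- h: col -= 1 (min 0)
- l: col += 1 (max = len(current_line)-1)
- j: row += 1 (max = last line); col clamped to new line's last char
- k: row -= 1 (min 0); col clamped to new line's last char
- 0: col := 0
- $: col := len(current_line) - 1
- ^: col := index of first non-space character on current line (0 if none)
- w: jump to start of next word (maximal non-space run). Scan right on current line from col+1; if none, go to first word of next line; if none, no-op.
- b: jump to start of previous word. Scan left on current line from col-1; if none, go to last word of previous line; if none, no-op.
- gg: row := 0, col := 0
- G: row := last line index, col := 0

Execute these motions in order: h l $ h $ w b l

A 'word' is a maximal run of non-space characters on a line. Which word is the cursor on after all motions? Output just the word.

After 1 (h): row=0 col=0 char='r'
After 2 (l): row=0 col=1 char='o'
After 3 ($): row=0 col=15 char='e'
After 4 (h): row=0 col=14 char='r'
After 5 ($): row=0 col=15 char='e'
After 6 (w): row=1 col=0 char='t'
After 7 (b): row=0 col=12 char='f'
After 8 (l): row=0 col=13 char='i'

Answer: fire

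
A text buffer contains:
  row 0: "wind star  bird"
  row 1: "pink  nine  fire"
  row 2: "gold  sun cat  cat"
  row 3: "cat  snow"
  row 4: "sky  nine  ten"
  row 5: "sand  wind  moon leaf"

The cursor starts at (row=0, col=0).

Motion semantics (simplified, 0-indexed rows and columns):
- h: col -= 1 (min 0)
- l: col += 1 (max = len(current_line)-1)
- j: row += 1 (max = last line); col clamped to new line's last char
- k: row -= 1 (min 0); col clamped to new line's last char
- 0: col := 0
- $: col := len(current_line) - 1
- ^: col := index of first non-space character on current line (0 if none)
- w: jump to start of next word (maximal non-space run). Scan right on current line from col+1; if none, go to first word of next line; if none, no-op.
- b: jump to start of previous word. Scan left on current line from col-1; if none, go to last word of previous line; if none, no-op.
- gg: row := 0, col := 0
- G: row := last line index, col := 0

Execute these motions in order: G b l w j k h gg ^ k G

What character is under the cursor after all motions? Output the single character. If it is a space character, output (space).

Answer: s

Derivation:
After 1 (G): row=5 col=0 char='s'
After 2 (b): row=4 col=11 char='t'
After 3 (l): row=4 col=12 char='e'
After 4 (w): row=5 col=0 char='s'
After 5 (j): row=5 col=0 char='s'
After 6 (k): row=4 col=0 char='s'
After 7 (h): row=4 col=0 char='s'
After 8 (gg): row=0 col=0 char='w'
After 9 (^): row=0 col=0 char='w'
After 10 (k): row=0 col=0 char='w'
After 11 (G): row=5 col=0 char='s'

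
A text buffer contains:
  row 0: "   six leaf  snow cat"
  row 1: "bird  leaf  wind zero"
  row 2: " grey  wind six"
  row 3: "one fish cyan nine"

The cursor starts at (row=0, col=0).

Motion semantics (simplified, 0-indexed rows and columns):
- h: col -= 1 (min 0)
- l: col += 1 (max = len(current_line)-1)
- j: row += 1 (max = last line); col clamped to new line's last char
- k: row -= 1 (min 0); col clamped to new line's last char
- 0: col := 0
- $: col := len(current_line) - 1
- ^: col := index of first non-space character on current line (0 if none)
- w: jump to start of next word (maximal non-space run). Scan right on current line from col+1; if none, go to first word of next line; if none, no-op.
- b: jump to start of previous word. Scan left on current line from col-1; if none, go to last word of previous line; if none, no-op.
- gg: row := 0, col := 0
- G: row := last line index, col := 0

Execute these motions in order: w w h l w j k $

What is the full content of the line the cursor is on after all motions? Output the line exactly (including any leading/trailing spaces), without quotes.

After 1 (w): row=0 col=3 char='s'
After 2 (w): row=0 col=7 char='l'
After 3 (h): row=0 col=6 char='_'
After 4 (l): row=0 col=7 char='l'
After 5 (w): row=0 col=13 char='s'
After 6 (j): row=1 col=13 char='i'
After 7 (k): row=0 col=13 char='s'
After 8 ($): row=0 col=20 char='t'

Answer:    six leaf  snow cat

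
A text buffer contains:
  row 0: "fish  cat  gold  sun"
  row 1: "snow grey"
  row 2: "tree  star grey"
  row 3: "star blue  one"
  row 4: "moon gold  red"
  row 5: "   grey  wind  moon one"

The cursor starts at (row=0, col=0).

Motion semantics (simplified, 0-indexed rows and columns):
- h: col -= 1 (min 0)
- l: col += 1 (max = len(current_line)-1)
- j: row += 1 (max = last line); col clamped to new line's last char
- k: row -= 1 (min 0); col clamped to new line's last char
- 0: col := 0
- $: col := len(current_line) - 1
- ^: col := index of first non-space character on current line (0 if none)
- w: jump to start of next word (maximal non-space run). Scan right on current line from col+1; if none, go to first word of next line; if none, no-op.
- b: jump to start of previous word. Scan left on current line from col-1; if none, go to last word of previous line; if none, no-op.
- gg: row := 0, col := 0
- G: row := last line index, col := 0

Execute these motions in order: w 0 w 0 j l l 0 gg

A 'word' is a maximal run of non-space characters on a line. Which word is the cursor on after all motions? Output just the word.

After 1 (w): row=0 col=6 char='c'
After 2 (0): row=0 col=0 char='f'
After 3 (w): row=0 col=6 char='c'
After 4 (0): row=0 col=0 char='f'
After 5 (j): row=1 col=0 char='s'
After 6 (l): row=1 col=1 char='n'
After 7 (l): row=1 col=2 char='o'
After 8 (0): row=1 col=0 char='s'
After 9 (gg): row=0 col=0 char='f'

Answer: fish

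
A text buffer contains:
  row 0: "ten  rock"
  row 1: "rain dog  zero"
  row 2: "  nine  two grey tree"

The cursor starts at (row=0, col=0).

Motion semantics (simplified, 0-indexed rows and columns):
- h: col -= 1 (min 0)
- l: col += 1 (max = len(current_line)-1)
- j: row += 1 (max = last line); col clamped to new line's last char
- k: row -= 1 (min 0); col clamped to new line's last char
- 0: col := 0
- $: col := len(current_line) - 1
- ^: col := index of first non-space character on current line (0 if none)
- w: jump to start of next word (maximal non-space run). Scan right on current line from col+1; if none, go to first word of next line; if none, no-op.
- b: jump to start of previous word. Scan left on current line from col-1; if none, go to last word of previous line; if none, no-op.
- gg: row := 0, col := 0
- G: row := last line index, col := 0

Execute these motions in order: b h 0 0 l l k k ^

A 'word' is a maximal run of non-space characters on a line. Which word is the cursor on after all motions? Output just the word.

Answer: ten

Derivation:
After 1 (b): row=0 col=0 char='t'
After 2 (h): row=0 col=0 char='t'
After 3 (0): row=0 col=0 char='t'
After 4 (0): row=0 col=0 char='t'
After 5 (l): row=0 col=1 char='e'
After 6 (l): row=0 col=2 char='n'
After 7 (k): row=0 col=2 char='n'
After 8 (k): row=0 col=2 char='n'
After 9 (^): row=0 col=0 char='t'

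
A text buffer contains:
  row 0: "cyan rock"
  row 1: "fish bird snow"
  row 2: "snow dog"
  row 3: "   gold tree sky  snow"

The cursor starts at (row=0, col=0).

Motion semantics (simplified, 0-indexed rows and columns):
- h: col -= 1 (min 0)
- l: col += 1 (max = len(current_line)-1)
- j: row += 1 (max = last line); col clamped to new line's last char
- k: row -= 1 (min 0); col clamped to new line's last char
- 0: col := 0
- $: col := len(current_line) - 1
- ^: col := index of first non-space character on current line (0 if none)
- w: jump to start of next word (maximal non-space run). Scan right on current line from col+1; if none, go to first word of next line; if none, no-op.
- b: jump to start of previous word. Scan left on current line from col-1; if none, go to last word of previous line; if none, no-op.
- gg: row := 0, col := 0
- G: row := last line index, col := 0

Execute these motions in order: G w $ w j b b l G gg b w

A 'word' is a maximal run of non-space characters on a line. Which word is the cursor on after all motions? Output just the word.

After 1 (G): row=3 col=0 char='_'
After 2 (w): row=3 col=3 char='g'
After 3 ($): row=3 col=21 char='w'
After 4 (w): row=3 col=21 char='w'
After 5 (j): row=3 col=21 char='w'
After 6 (b): row=3 col=18 char='s'
After 7 (b): row=3 col=13 char='s'
After 8 (l): row=3 col=14 char='k'
After 9 (G): row=3 col=0 char='_'
After 10 (gg): row=0 col=0 char='c'
After 11 (b): row=0 col=0 char='c'
After 12 (w): row=0 col=5 char='r'

Answer: rock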